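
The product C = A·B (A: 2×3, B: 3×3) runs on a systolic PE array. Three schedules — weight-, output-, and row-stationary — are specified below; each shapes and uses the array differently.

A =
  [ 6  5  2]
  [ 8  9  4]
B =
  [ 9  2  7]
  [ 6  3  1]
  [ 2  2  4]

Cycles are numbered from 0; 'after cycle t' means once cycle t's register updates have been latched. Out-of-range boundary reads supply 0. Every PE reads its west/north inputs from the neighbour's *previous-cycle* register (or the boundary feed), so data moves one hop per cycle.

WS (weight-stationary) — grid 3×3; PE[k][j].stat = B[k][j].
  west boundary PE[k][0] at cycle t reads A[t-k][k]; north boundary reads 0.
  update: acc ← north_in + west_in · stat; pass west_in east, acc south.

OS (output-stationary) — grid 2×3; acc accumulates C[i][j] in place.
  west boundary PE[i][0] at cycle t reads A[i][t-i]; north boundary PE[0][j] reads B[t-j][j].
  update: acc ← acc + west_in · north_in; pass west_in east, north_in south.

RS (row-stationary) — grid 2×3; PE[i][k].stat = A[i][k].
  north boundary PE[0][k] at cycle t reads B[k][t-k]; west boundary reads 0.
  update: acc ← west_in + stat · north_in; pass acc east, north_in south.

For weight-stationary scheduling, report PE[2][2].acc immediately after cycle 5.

WS on a 3×3 grid — tracing PE[2][2] and its feeders:
  t=0 PE[1][2]: acc=0 h=0 v=0
  t=0 PE[2][1]: acc=0 h=0 v=0
  t=0 PE[2][2]: acc=0 h=0 v=0
  t=1 PE[1][2]: acc=0 h=0 v=0
  t=1 PE[2][1]: acc=0 h=0 v=0
  t=1 PE[2][2]: acc=0 h=0 v=0
  t=2 PE[1][2]: acc=0 h=0 v=0
  t=2 PE[2][1]: acc=0 h=0 v=0
  t=2 PE[2][2]: acc=0 h=0 v=0
  t=3 PE[1][2]: acc=47 h=5 v=47
  t=3 PE[2][1]: acc=31 h=2 v=31
  t=3 PE[2][2]: acc=0 h=0 v=0
  t=4 PE[1][2]: acc=65 h=9 v=65
  t=4 PE[2][1]: acc=51 h=4 v=51
  t=4 PE[2][2]: acc=55 h=2 v=55
  t=5 PE[1][2]: acc=0 h=0 v=0
  t=5 PE[2][1]: acc=0 h=0 v=0
  t=5 PE[2][2]: acc=81 h=4 v=81

PE[2][2].acc = 81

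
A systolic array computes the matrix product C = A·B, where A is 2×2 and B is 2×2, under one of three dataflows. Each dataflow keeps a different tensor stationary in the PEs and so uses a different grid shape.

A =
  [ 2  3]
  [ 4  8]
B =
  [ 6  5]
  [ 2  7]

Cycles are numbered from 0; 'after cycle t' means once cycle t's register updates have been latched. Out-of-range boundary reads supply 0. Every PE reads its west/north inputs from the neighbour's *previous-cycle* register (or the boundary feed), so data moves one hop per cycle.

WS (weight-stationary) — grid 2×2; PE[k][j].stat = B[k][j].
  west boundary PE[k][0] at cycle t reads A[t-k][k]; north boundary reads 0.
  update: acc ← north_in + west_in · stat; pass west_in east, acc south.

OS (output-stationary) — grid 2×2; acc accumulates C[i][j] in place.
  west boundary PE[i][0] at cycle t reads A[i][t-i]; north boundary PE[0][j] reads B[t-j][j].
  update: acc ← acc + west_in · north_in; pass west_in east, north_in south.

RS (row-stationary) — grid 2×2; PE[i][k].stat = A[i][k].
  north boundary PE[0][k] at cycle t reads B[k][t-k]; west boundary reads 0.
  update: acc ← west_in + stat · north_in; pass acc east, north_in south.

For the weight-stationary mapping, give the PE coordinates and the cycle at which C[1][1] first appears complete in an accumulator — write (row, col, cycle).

Under WS, C[1][1] lands at PE[1][1]:
  c0 r1c1: 0 / 0 / 0
  c1 r1c1: 0 / 0 / 0
  c2 r1c1: 31 / 3 / 31
  c3 r1c1: 76 / 8 / 76

(row, col, cycle) = (1, 1, 3)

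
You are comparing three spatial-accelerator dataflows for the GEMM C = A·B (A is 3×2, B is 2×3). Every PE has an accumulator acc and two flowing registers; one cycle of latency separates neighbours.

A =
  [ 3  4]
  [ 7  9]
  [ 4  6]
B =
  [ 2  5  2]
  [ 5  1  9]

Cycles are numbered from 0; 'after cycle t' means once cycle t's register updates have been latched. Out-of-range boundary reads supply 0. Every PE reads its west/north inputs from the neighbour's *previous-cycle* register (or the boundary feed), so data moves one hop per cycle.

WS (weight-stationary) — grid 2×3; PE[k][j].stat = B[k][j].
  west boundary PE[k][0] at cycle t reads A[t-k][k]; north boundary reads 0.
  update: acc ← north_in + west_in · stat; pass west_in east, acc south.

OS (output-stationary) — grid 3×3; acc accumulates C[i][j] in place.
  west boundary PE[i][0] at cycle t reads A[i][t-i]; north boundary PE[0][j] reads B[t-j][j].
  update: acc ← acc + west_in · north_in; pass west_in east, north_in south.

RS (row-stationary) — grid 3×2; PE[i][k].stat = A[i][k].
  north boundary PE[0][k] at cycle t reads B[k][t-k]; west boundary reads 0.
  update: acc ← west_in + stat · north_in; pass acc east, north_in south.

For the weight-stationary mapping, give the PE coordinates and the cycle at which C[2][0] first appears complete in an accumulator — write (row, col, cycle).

WS — PE[1][0] is where C[2][0] collects:
  [0] (1,0) acc=0 (h:0 v:0)
  [1] (1,0) acc=26 (h:4 v:26)
  [2] (1,0) acc=59 (h:9 v:59)
  [3] (1,0) acc=38 (h:6 v:38)

(row, col, cycle) = (1, 0, 3)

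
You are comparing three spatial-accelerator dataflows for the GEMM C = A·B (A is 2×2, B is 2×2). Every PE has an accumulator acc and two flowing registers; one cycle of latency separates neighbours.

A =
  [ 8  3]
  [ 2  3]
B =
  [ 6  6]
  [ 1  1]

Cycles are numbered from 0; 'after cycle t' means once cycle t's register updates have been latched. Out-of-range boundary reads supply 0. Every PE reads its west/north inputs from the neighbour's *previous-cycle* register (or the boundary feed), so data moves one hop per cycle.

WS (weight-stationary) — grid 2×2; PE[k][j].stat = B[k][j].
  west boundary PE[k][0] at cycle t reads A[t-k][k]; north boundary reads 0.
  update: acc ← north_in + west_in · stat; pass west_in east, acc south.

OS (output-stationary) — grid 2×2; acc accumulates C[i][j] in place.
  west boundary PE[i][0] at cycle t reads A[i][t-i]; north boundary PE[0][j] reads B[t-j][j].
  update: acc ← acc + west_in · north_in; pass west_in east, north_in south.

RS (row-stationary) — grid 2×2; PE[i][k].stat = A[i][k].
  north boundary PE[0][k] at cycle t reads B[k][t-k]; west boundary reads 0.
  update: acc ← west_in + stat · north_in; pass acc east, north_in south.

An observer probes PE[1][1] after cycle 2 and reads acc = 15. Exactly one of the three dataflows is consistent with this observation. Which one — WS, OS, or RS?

Under WS (2×2), PE[1][1]:
  cycle 0: PE[1][1] → acc 0, east 0, south 0
  cycle 1: PE[1][1] → acc 0, east 0, south 0
  cycle 2: PE[1][1] → acc 51, east 3, south 51
Under OS (2×2), PE[1][1]:
  cycle 0: PE[1][1] → acc 0, east 0, south 0
  cycle 1: PE[1][1] → acc 0, east 0, south 0
  cycle 2: PE[1][1] → acc 12, east 2, south 6
Under RS (2×2), PE[1][1]:
  cycle 0: PE[1][1] → acc 0, east 0, south 0
  cycle 1: PE[1][1] → acc 0, east 0, south 0
  cycle 2: PE[1][1] → acc 15, east 15, south 1

dataflow = RS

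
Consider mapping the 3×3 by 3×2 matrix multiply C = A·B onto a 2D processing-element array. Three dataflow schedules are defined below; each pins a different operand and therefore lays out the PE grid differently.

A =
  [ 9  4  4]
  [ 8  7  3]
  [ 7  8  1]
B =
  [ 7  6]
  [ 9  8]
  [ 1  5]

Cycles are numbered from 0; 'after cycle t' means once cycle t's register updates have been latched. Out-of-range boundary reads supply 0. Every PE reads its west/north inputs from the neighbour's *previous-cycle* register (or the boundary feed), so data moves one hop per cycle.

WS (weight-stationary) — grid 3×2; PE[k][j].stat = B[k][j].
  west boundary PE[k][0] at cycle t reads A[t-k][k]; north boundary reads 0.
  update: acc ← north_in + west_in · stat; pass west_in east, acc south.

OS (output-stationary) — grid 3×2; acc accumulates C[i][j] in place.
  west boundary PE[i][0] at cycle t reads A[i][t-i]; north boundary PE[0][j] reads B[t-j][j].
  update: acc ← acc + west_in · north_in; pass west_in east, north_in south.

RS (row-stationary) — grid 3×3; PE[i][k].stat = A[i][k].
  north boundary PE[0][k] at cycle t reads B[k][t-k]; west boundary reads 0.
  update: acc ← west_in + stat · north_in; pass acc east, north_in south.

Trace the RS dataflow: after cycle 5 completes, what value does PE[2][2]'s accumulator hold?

RS 3×3: PE[2][2] cycle-by-cycle (with neighbour feeds):
  0: (1,2).acc=0  regs=<0,0>
  0: (2,1).acc=0  regs=<0,0>
  0: (2,2).acc=0  regs=<0,0>
  1: (1,2).acc=0  regs=<0,0>
  1: (2,1).acc=0  regs=<0,0>
  1: (2,2).acc=0  regs=<0,0>
  2: (1,2).acc=0  regs=<0,0>
  2: (2,1).acc=0  regs=<0,0>
  2: (2,2).acc=0  regs=<0,0>
  3: (1,2).acc=122  regs=<122,1>
  3: (2,1).acc=121  regs=<121,9>
  3: (2,2).acc=0  regs=<0,0>
  4: (1,2).acc=119  regs=<119,5>
  4: (2,1).acc=106  regs=<106,8>
  4: (2,2).acc=122  regs=<122,1>
  5: (1,2).acc=0  regs=<0,0>
  5: (2,1).acc=0  regs=<0,0>
  5: (2,2).acc=111  regs=<111,5>

PE[2][2].acc = 111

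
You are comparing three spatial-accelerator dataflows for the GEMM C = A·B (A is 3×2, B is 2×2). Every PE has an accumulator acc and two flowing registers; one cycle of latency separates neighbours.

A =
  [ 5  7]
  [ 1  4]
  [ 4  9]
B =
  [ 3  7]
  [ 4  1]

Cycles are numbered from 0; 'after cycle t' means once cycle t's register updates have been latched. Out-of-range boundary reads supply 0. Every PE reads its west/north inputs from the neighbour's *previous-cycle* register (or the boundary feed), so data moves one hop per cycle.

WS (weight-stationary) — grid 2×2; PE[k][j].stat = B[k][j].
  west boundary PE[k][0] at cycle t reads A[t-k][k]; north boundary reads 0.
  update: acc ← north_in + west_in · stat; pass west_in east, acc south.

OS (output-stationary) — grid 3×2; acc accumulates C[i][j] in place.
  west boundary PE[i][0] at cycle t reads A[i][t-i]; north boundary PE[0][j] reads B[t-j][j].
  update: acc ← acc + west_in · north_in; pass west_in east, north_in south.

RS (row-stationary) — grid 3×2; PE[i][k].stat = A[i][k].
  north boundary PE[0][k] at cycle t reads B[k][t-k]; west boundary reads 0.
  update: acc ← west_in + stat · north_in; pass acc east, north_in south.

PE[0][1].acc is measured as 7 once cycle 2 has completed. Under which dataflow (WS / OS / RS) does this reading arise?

WS [2×2] PE[0][1] across cycles:
  c0 r0c1: 0 / 0 / 0
  c1 r0c1: 35 / 5 / 35
  c2 r0c1: 7 / 1 / 7
OS [3×2] PE[0][1] across cycles:
  c0 r0c1: 0 / 0 / 0
  c1 r0c1: 35 / 5 / 7
  c2 r0c1: 42 / 7 / 1
RS [3×2] PE[0][1] across cycles:
  c0 r0c1: 0 / 0 / 0
  c1 r0c1: 43 / 43 / 4
  c2 r0c1: 42 / 42 / 1

dataflow = WS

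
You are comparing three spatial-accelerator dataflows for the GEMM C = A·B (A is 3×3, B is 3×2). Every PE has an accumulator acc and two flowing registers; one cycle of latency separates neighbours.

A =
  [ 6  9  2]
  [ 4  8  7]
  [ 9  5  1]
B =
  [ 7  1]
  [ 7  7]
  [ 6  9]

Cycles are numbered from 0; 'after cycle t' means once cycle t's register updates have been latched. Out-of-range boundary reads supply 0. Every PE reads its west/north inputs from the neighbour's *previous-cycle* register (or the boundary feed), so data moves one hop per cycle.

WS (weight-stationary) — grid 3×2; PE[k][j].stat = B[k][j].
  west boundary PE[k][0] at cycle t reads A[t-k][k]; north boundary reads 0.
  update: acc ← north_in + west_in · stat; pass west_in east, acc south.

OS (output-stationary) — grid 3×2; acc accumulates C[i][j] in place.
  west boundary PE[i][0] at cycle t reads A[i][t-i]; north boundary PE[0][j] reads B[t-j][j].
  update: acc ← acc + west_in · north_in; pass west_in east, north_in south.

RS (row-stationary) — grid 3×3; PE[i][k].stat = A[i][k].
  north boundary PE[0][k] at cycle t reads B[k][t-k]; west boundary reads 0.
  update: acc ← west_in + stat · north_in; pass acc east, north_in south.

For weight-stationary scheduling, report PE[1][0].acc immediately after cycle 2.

PE[1][0].acc = 84

WS (3×2). Following PE[1][0] plus its west/north inputs:
  step 0 · PE0,0: acc=42; fwd→6 fwd↓42
  step 0 · PE1,0: acc=0; fwd→0 fwd↓0
  step 1 · PE0,0: acc=28; fwd→4 fwd↓28
  step 1 · PE1,0: acc=105; fwd→9 fwd↓105
  step 2 · PE0,0: acc=63; fwd→9 fwd↓63
  step 2 · PE1,0: acc=84; fwd→8 fwd↓84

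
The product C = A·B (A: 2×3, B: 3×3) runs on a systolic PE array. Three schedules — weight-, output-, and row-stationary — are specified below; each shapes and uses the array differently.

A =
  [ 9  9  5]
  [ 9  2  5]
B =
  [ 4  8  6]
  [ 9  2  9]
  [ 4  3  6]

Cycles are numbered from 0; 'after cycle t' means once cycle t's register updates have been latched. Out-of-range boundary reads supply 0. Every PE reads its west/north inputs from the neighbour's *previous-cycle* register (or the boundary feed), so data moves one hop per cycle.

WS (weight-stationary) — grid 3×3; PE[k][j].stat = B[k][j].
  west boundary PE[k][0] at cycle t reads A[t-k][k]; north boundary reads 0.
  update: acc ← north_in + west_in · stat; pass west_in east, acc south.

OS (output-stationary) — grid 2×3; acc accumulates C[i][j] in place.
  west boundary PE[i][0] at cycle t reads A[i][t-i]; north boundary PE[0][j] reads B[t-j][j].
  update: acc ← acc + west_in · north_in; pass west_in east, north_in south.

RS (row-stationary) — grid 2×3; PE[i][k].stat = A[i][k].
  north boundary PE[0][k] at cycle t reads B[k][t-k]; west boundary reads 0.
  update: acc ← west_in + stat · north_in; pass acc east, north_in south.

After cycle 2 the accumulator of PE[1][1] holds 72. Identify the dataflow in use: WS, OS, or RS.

dataflow = OS

Under WS (3×3), PE[1][1]:
  t=0 PE[1][1]: acc=0 h=0 v=0
  t=1 PE[1][1]: acc=0 h=0 v=0
  t=2 PE[1][1]: acc=90 h=9 v=90
Under OS (2×3), PE[1][1]:
  t=0 PE[1][1]: acc=0 h=0 v=0
  t=1 PE[1][1]: acc=0 h=0 v=0
  t=2 PE[1][1]: acc=72 h=9 v=8
Under RS (2×3), PE[1][1]:
  t=0 PE[1][1]: acc=0 h=0 v=0
  t=1 PE[1][1]: acc=0 h=0 v=0
  t=2 PE[1][1]: acc=54 h=54 v=9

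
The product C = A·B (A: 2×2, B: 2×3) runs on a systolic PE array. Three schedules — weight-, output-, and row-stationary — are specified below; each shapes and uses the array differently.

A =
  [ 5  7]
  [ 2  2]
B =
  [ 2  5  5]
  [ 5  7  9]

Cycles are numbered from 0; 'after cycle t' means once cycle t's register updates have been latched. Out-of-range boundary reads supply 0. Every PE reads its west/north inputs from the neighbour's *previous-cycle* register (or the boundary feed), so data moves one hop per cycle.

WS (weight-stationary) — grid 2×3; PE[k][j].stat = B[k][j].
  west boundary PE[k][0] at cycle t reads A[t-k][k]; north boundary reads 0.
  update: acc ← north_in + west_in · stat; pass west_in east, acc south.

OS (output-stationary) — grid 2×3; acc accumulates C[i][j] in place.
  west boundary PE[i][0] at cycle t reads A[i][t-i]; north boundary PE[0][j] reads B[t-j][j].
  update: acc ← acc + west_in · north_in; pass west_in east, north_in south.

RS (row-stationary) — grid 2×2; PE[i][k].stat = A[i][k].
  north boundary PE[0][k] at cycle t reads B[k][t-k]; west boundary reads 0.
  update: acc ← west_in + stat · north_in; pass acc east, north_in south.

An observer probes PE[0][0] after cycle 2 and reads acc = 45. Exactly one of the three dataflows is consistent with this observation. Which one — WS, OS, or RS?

dataflow = OS

WS [2×3] PE[0][0] across cycles:
  c0 r0c0: 10 / 5 / 10
  c1 r0c0: 4 / 2 / 4
  c2 r0c0: 0 / 0 / 0
OS [2×3] PE[0][0] across cycles:
  c0 r0c0: 10 / 5 / 2
  c1 r0c0: 45 / 7 / 5
  c2 r0c0: 45 / 0 / 0
RS [2×2] PE[0][0] across cycles:
  c0 r0c0: 10 / 10 / 2
  c1 r0c0: 25 / 25 / 5
  c2 r0c0: 25 / 25 / 5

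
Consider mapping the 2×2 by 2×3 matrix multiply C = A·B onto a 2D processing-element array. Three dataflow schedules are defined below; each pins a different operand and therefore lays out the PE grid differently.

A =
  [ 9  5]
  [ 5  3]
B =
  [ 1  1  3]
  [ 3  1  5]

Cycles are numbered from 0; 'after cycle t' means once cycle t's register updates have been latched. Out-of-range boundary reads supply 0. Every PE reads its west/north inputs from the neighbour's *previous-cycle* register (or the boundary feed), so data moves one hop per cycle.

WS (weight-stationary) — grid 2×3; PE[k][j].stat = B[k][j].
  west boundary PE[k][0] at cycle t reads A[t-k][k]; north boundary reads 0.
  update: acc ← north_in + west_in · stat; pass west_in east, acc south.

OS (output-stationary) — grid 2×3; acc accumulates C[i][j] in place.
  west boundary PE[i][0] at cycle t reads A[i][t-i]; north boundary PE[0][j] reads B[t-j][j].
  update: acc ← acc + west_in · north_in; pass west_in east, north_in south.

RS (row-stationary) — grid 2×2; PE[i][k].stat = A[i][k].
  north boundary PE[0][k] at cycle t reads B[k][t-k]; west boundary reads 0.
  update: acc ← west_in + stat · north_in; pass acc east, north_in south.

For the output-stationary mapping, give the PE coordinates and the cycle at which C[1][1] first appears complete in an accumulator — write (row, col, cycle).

Under OS, C[1][1] lands at PE[1][1]:
  @0  [1,1]  acc 0  |  →0  ↓0
  @1  [1,1]  acc 0  |  →0  ↓0
  @2  [1,1]  acc 5  |  →5  ↓1
  @3  [1,1]  acc 8  |  →3  ↓1

(row, col, cycle) = (1, 1, 3)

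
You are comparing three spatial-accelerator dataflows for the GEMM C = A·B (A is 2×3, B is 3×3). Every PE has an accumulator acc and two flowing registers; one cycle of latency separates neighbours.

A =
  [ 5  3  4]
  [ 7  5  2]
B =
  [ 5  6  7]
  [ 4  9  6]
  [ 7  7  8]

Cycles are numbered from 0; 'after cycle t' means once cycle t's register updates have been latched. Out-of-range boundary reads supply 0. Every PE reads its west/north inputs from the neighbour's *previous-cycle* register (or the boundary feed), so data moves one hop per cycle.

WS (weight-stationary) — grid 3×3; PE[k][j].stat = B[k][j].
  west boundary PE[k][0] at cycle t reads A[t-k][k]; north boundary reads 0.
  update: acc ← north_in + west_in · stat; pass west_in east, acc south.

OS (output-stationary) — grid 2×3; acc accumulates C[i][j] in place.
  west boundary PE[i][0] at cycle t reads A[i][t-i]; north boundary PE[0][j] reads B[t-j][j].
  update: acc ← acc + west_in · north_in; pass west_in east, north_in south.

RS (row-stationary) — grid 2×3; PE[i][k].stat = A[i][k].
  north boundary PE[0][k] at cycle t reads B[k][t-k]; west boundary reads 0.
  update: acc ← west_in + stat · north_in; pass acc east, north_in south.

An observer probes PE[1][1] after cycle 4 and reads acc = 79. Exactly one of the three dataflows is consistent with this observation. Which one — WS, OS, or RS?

dataflow = RS

Under WS (3×3), PE[1][1]:
  0: (1,1).acc=0  regs=<0,0>
  1: (1,1).acc=0  regs=<0,0>
  2: (1,1).acc=57  regs=<3,57>
  3: (1,1).acc=87  regs=<5,87>
  4: (1,1).acc=0  regs=<0,0>
Under OS (2×3), PE[1][1]:
  0: (1,1).acc=0  regs=<0,0>
  1: (1,1).acc=0  regs=<0,0>
  2: (1,1).acc=42  regs=<7,6>
  3: (1,1).acc=87  regs=<5,9>
  4: (1,1).acc=101  regs=<2,7>
Under RS (2×3), PE[1][1]:
  0: (1,1).acc=0  regs=<0,0>
  1: (1,1).acc=0  regs=<0,0>
  2: (1,1).acc=55  regs=<55,4>
  3: (1,1).acc=87  regs=<87,9>
  4: (1,1).acc=79  regs=<79,6>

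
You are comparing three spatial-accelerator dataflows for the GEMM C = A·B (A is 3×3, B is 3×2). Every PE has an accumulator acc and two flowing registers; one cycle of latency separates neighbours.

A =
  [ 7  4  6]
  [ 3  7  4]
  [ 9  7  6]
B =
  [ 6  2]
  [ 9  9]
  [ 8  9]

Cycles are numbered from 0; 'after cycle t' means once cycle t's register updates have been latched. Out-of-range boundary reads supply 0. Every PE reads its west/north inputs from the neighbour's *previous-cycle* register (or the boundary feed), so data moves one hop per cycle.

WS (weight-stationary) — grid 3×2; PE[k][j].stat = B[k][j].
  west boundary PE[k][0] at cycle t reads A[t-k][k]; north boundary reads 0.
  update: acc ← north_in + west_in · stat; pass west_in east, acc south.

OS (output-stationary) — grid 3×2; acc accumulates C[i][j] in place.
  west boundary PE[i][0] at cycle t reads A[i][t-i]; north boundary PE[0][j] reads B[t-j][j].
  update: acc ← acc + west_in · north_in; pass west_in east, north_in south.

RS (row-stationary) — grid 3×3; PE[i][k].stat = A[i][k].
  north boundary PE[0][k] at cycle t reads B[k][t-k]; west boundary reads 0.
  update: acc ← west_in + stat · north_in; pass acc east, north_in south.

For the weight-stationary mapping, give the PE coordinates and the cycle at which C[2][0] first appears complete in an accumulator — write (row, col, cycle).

(row, col, cycle) = (2, 0, 4)

WS: C[2][0] accumulates in PE[2][0]:
  step 0 · PE2,0: acc=0; fwd→0 fwd↓0
  step 1 · PE2,0: acc=0; fwd→0 fwd↓0
  step 2 · PE2,0: acc=126; fwd→6 fwd↓126
  step 3 · PE2,0: acc=113; fwd→4 fwd↓113
  step 4 · PE2,0: acc=165; fwd→6 fwd↓165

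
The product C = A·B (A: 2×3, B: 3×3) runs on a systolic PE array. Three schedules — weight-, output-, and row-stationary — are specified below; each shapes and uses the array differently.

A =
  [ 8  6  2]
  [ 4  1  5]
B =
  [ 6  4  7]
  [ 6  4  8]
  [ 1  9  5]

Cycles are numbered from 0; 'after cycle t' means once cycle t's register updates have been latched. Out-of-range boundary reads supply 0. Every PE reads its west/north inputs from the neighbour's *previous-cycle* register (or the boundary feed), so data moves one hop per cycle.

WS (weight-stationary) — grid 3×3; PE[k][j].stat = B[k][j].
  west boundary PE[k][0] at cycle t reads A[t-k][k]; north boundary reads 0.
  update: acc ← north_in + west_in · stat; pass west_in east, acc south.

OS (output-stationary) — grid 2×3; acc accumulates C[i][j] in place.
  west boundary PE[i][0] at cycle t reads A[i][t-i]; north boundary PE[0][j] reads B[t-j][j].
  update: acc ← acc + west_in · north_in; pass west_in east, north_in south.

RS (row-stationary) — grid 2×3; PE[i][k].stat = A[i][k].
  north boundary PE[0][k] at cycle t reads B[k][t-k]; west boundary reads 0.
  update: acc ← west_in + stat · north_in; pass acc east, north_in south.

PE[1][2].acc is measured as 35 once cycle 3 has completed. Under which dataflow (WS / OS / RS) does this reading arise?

Under WS (3×3), PE[1][2]:
  step 0 · PE1,2: acc=0; fwd→0 fwd↓0
  step 1 · PE1,2: acc=0; fwd→0 fwd↓0
  step 2 · PE1,2: acc=0; fwd→0 fwd↓0
  step 3 · PE1,2: acc=104; fwd→6 fwd↓104
Under OS (2×3), PE[1][2]:
  step 0 · PE1,2: acc=0; fwd→0 fwd↓0
  step 1 · PE1,2: acc=0; fwd→0 fwd↓0
  step 2 · PE1,2: acc=0; fwd→0 fwd↓0
  step 3 · PE1,2: acc=28; fwd→4 fwd↓7
Under RS (2×3), PE[1][2]:
  step 0 · PE1,2: acc=0; fwd→0 fwd↓0
  step 1 · PE1,2: acc=0; fwd→0 fwd↓0
  step 2 · PE1,2: acc=0; fwd→0 fwd↓0
  step 3 · PE1,2: acc=35; fwd→35 fwd↓1

dataflow = RS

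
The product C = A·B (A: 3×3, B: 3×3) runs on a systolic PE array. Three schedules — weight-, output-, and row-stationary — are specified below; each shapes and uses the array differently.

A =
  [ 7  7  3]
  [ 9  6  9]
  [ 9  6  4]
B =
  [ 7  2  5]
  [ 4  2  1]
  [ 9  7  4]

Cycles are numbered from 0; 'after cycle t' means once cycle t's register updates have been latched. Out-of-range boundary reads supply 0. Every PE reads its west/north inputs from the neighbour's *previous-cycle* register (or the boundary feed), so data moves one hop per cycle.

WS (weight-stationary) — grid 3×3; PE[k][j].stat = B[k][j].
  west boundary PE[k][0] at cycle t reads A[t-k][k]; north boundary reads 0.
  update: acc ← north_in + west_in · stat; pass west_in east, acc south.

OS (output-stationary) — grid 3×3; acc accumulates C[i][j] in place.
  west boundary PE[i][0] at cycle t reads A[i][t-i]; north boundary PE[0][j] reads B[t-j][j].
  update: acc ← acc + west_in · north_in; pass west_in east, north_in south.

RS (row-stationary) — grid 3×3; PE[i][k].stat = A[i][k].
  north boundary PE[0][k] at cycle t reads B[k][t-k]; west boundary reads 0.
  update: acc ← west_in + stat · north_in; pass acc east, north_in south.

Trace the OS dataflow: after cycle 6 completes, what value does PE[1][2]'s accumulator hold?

PE[1][2].acc = 87

OS (3×3). Following PE[1][2] plus its west/north inputs:
  0: (0,2).acc=0  regs=<0,0>
  0: (1,1).acc=0  regs=<0,0>
  0: (1,2).acc=0  regs=<0,0>
  1: (0,2).acc=0  regs=<0,0>
  1: (1,1).acc=0  regs=<0,0>
  1: (1,2).acc=0  regs=<0,0>
  2: (0,2).acc=35  regs=<7,5>
  2: (1,1).acc=18  regs=<9,2>
  2: (1,2).acc=0  regs=<0,0>
  3: (0,2).acc=42  regs=<7,1>
  3: (1,1).acc=30  regs=<6,2>
  3: (1,2).acc=45  regs=<9,5>
  4: (0,2).acc=54  regs=<3,4>
  4: (1,1).acc=93  regs=<9,7>
  4: (1,2).acc=51  regs=<6,1>
  5: (0,2).acc=54  regs=<0,0>
  5: (1,1).acc=93  regs=<0,0>
  5: (1,2).acc=87  regs=<9,4>
  6: (0,2).acc=54  regs=<0,0>
  6: (1,1).acc=93  regs=<0,0>
  6: (1,2).acc=87  regs=<0,0>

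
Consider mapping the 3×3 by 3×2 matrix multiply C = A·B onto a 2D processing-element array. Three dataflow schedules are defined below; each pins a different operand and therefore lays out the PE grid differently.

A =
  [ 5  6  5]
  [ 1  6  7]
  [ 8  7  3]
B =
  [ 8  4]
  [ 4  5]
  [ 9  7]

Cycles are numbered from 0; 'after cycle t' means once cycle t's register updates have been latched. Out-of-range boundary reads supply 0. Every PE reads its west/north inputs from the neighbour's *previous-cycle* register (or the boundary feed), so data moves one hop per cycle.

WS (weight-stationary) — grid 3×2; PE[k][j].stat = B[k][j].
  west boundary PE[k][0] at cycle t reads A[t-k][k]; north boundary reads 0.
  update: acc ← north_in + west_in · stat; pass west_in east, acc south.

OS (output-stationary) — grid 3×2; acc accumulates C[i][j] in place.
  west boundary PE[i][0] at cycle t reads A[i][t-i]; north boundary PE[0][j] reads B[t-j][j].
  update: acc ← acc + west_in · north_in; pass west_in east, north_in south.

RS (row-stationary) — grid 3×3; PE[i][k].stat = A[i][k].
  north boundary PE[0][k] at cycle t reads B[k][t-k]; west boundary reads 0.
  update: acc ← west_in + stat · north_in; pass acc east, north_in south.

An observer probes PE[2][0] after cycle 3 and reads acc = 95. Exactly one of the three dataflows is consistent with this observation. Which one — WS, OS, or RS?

Under WS (3×2), PE[2][0]:
  t=0 PE[2][0]: acc=0 h=0 v=0
  t=1 PE[2][0]: acc=0 h=0 v=0
  t=2 PE[2][0]: acc=109 h=5 v=109
  t=3 PE[2][0]: acc=95 h=7 v=95
Under OS (3×2), PE[2][0]:
  t=0 PE[2][0]: acc=0 h=0 v=0
  t=1 PE[2][0]: acc=0 h=0 v=0
  t=2 PE[2][0]: acc=64 h=8 v=8
  t=3 PE[2][0]: acc=92 h=7 v=4
Under RS (3×3), PE[2][0]:
  t=0 PE[2][0]: acc=0 h=0 v=0
  t=1 PE[2][0]: acc=0 h=0 v=0
  t=2 PE[2][0]: acc=64 h=64 v=8
  t=3 PE[2][0]: acc=32 h=32 v=4

dataflow = WS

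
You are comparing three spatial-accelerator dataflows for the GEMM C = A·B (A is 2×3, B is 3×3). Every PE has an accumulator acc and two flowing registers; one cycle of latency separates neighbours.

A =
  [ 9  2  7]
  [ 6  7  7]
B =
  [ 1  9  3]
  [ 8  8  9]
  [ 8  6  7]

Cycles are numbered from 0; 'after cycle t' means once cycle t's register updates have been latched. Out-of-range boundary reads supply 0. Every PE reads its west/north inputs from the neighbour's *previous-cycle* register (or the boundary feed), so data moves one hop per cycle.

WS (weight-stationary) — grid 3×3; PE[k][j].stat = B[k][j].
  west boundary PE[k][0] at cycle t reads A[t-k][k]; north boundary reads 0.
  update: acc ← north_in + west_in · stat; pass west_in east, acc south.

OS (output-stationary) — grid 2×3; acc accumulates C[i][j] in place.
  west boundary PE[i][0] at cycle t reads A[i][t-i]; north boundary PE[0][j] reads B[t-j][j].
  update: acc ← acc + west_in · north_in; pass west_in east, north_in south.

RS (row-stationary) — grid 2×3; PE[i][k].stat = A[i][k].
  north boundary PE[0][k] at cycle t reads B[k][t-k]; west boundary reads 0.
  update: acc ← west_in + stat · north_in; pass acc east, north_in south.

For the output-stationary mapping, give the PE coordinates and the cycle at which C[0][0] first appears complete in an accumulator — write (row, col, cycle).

(row, col, cycle) = (0, 0, 2)

OS: C[0][0] accumulates in PE[0][0]:
  0: (0,0).acc=9  regs=<9,1>
  1: (0,0).acc=25  regs=<2,8>
  2: (0,0).acc=81  regs=<7,8>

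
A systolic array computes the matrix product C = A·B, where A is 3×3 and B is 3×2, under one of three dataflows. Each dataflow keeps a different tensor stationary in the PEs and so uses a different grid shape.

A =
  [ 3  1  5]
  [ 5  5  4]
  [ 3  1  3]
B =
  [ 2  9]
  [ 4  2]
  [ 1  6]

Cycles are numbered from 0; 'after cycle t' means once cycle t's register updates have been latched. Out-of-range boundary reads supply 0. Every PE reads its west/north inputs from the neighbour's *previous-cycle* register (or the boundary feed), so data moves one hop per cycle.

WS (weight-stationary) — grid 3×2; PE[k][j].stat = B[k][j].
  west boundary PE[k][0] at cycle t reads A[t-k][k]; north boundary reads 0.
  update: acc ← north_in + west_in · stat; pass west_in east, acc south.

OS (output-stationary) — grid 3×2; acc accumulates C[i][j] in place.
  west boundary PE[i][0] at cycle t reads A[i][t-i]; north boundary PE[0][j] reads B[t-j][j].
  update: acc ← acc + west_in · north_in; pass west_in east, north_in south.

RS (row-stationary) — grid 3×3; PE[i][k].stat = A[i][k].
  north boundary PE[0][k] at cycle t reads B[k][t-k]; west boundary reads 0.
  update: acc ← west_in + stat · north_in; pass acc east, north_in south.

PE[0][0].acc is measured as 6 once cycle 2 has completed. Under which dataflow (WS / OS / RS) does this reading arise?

dataflow = WS

— WS: 3×2; PE[0][0] trace:
  after 0 — PE[0][0] acc=6, pass-E 3, pass-S 6
  after 1 — PE[0][0] acc=10, pass-E 5, pass-S 10
  after 2 — PE[0][0] acc=6, pass-E 3, pass-S 6
— OS: 3×2; PE[0][0] trace:
  after 0 — PE[0][0] acc=6, pass-E 3, pass-S 2
  after 1 — PE[0][0] acc=10, pass-E 1, pass-S 4
  after 2 — PE[0][0] acc=15, pass-E 5, pass-S 1
— RS: 3×3; PE[0][0] trace:
  after 0 — PE[0][0] acc=6, pass-E 6, pass-S 2
  after 1 — PE[0][0] acc=27, pass-E 27, pass-S 9
  after 2 — PE[0][0] acc=0, pass-E 0, pass-S 0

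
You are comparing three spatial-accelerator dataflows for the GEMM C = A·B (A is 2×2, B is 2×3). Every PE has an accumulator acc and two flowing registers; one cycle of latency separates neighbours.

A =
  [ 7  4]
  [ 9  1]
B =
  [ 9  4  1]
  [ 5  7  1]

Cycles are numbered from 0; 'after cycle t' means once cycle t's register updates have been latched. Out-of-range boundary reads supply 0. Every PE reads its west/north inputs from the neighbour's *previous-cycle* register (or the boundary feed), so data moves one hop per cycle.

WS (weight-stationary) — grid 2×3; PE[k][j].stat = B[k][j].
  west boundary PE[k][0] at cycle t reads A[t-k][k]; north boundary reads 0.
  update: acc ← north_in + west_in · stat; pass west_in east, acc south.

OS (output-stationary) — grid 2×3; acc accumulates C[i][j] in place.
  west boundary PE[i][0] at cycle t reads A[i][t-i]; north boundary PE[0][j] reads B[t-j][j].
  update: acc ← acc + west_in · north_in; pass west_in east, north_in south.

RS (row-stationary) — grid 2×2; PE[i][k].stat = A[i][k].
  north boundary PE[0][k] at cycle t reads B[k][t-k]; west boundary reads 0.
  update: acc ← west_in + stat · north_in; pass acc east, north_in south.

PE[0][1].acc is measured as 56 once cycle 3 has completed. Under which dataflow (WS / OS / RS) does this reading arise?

dataflow = OS

— WS: 2×3; PE[0][1] trace:
  cycle 0: PE[0][1] → acc 0, east 0, south 0
  cycle 1: PE[0][1] → acc 28, east 7, south 28
  cycle 2: PE[0][1] → acc 36, east 9, south 36
  cycle 3: PE[0][1] → acc 0, east 0, south 0
— OS: 2×3; PE[0][1] trace:
  cycle 0: PE[0][1] → acc 0, east 0, south 0
  cycle 1: PE[0][1] → acc 28, east 7, south 4
  cycle 2: PE[0][1] → acc 56, east 4, south 7
  cycle 3: PE[0][1] → acc 56, east 0, south 0
— RS: 2×2; PE[0][1] trace:
  cycle 0: PE[0][1] → acc 0, east 0, south 0
  cycle 1: PE[0][1] → acc 83, east 83, south 5
  cycle 2: PE[0][1] → acc 56, east 56, south 7
  cycle 3: PE[0][1] → acc 11, east 11, south 1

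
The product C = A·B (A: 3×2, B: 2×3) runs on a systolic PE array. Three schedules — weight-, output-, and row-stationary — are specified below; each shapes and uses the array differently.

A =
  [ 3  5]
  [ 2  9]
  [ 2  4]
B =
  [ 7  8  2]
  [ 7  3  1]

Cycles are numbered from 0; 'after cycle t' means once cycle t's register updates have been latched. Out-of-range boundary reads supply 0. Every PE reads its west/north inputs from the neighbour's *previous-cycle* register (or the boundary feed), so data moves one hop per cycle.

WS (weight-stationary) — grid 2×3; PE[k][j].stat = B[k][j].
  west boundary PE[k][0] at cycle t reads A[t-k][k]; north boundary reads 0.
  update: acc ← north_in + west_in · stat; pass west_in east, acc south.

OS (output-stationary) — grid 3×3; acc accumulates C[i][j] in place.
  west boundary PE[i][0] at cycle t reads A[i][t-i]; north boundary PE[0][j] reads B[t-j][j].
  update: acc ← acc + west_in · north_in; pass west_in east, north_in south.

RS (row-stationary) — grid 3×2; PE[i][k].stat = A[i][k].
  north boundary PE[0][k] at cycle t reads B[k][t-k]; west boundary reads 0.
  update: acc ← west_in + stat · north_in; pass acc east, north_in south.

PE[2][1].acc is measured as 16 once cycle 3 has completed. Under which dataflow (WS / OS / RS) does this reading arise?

WS (2×3): PE[2][1] does not exist.
Under OS (3×3), PE[2][1]:
  after 0 — PE[2][1] acc=0, pass-E 0, pass-S 0
  after 1 — PE[2][1] acc=0, pass-E 0, pass-S 0
  after 2 — PE[2][1] acc=0, pass-E 0, pass-S 0
  after 3 — PE[2][1] acc=16, pass-E 2, pass-S 8
Under RS (3×2), PE[2][1]:
  after 0 — PE[2][1] acc=0, pass-E 0, pass-S 0
  after 1 — PE[2][1] acc=0, pass-E 0, pass-S 0
  after 2 — PE[2][1] acc=0, pass-E 0, pass-S 0
  after 3 — PE[2][1] acc=42, pass-E 42, pass-S 7

dataflow = OS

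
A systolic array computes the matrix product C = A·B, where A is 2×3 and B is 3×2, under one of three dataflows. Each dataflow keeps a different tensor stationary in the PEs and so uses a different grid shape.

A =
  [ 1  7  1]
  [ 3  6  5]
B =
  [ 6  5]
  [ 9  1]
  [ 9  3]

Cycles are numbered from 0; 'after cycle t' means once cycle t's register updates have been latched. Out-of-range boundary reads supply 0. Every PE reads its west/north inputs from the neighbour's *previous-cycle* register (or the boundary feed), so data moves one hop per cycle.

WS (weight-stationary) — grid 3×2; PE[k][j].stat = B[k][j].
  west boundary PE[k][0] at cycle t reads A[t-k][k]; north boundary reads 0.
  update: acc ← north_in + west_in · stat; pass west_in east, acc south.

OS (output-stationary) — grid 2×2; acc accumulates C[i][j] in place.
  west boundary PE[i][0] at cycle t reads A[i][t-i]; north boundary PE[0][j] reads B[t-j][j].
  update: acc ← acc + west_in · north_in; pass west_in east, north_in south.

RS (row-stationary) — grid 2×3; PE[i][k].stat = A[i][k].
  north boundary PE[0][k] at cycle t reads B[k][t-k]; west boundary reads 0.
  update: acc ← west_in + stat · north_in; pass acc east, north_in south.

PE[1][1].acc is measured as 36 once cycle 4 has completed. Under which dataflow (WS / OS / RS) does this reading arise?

dataflow = OS

WS [3×2] PE[1][1] across cycles:
  @0  [1,1]  acc 0  |  →0  ↓0
  @1  [1,1]  acc 0  |  →0  ↓0
  @2  [1,1]  acc 12  |  →7  ↓12
  @3  [1,1]  acc 21  |  →6  ↓21
  @4  [1,1]  acc 0  |  →0  ↓0
OS [2×2] PE[1][1] across cycles:
  @0  [1,1]  acc 0  |  →0  ↓0
  @1  [1,1]  acc 0  |  →0  ↓0
  @2  [1,1]  acc 15  |  →3  ↓5
  @3  [1,1]  acc 21  |  →6  ↓1
  @4  [1,1]  acc 36  |  →5  ↓3
RS [2×3] PE[1][1] across cycles:
  @0  [1,1]  acc 0  |  →0  ↓0
  @1  [1,1]  acc 0  |  →0  ↓0
  @2  [1,1]  acc 72  |  →72  ↓9
  @3  [1,1]  acc 21  |  →21  ↓1
  @4  [1,1]  acc 0  |  →0  ↓0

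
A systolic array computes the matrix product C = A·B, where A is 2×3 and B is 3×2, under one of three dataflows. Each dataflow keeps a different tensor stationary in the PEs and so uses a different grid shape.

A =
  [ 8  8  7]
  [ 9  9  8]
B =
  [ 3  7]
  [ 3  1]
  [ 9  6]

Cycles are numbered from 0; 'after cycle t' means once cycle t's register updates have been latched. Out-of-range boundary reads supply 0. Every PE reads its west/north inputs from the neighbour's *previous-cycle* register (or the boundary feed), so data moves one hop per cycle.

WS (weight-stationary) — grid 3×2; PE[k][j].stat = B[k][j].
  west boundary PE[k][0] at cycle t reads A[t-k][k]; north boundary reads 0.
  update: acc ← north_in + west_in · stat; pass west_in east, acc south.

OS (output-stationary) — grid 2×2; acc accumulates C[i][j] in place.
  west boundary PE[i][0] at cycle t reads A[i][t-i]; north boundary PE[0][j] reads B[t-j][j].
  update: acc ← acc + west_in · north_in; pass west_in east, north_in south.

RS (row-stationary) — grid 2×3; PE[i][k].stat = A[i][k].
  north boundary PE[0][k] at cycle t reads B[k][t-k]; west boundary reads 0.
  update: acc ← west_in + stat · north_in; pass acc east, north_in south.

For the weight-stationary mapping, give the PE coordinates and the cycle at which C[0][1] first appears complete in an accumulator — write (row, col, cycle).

Under WS, C[0][1] lands at PE[2][1]:
  @0  [2,1]  acc 0  |  →0  ↓0
  @1  [2,1]  acc 0  |  →0  ↓0
  @2  [2,1]  acc 0  |  →0  ↓0
  @3  [2,1]  acc 106  |  →7  ↓106

(row, col, cycle) = (2, 1, 3)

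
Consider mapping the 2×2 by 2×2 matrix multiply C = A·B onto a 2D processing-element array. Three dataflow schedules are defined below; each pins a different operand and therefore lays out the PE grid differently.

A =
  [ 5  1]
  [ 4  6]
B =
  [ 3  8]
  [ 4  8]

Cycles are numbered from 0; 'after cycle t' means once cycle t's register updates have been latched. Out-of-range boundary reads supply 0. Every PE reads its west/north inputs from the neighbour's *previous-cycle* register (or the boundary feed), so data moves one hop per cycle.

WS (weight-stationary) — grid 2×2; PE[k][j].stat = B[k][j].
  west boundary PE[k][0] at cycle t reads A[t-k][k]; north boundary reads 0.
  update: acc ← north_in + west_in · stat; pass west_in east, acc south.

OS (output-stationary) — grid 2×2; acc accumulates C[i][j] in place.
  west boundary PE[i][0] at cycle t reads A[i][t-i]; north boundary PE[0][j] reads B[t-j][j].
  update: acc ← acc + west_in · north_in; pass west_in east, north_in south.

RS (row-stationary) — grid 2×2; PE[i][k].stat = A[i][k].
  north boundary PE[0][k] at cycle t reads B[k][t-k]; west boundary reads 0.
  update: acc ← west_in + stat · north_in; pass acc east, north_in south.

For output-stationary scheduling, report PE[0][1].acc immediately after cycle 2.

PE[0][1].acc = 48

OS on a 2×2 grid — tracing PE[0][1] and its feeders:
  [0] (0,0) acc=15 (h:5 v:3)
  [0] (0,1) acc=0 (h:0 v:0)
  [1] (0,0) acc=19 (h:1 v:4)
  [1] (0,1) acc=40 (h:5 v:8)
  [2] (0,0) acc=19 (h:0 v:0)
  [2] (0,1) acc=48 (h:1 v:8)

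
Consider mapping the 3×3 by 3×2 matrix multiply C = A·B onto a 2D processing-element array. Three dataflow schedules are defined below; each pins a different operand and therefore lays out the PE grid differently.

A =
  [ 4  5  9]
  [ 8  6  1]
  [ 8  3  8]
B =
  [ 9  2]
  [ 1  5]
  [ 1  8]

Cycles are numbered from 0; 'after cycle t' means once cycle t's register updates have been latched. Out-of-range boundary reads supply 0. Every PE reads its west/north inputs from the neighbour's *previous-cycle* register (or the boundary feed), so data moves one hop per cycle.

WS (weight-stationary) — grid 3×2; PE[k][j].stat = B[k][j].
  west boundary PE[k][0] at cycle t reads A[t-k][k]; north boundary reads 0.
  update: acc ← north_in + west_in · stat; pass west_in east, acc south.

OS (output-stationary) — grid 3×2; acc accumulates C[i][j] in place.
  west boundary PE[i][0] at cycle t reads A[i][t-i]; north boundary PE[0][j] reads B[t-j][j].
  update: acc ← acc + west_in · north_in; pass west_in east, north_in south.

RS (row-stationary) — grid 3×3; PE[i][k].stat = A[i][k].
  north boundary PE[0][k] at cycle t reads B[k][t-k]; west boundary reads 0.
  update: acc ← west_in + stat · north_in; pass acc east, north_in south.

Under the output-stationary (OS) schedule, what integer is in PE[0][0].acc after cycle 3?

PE[0][0].acc = 50

OS on a 3×2 grid — tracing PE[0][0] and its feeders:
  [0] (0,0) acc=36 (h:4 v:9)
  [1] (0,0) acc=41 (h:5 v:1)
  [2] (0,0) acc=50 (h:9 v:1)
  [3] (0,0) acc=50 (h:0 v:0)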